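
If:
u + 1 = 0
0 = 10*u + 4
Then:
No Solution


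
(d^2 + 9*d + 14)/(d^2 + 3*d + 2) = (d + 7)/(d + 1)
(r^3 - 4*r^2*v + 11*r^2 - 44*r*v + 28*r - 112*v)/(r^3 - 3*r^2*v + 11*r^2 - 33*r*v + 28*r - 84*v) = (r - 4*v)/(r - 3*v)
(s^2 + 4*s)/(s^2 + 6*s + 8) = s/(s + 2)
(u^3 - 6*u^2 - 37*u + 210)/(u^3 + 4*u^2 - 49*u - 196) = (u^2 + u - 30)/(u^2 + 11*u + 28)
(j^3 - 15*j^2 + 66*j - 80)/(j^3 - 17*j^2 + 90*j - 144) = (j^2 - 7*j + 10)/(j^2 - 9*j + 18)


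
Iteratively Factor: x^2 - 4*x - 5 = (x - 5)*(x + 1)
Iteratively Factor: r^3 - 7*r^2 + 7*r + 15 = (r + 1)*(r^2 - 8*r + 15) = (r - 3)*(r + 1)*(r - 5)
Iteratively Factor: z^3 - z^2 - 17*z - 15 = (z + 3)*(z^2 - 4*z - 5) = (z - 5)*(z + 3)*(z + 1)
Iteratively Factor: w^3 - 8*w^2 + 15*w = (w - 5)*(w^2 - 3*w) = w*(w - 5)*(w - 3)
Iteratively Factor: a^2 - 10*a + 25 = (a - 5)*(a - 5)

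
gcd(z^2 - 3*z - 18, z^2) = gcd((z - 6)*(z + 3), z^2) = 1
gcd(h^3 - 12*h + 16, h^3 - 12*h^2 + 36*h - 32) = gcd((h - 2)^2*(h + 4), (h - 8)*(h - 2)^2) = h^2 - 4*h + 4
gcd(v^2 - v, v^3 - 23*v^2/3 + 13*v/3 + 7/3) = v - 1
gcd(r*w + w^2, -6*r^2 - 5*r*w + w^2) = r + w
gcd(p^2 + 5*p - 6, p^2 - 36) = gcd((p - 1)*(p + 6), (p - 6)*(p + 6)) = p + 6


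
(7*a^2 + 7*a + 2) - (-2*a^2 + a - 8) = 9*a^2 + 6*a + 10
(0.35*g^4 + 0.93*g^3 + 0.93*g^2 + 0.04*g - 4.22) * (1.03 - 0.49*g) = -0.1715*g^5 - 0.0952*g^4 + 0.5022*g^3 + 0.9383*g^2 + 2.109*g - 4.3466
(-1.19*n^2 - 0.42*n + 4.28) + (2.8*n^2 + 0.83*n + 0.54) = 1.61*n^2 + 0.41*n + 4.82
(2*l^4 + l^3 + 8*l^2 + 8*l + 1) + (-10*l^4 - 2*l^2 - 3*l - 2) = -8*l^4 + l^3 + 6*l^2 + 5*l - 1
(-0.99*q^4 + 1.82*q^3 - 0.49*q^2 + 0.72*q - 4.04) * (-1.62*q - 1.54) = 1.6038*q^5 - 1.4238*q^4 - 2.009*q^3 - 0.4118*q^2 + 5.436*q + 6.2216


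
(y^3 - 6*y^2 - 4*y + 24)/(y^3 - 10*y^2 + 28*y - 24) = (y + 2)/(y - 2)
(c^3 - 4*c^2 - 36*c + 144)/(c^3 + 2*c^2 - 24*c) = (c - 6)/c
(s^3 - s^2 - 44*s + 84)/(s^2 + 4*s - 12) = (s^2 + s - 42)/(s + 6)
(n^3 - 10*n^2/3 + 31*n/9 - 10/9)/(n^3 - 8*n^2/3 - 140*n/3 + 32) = (3*n^2 - 8*n + 5)/(3*(n^2 - 2*n - 48))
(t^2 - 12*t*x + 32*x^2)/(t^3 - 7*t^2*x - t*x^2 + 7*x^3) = (t^2 - 12*t*x + 32*x^2)/(t^3 - 7*t^2*x - t*x^2 + 7*x^3)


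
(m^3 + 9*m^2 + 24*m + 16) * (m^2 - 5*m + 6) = m^5 + 4*m^4 - 15*m^3 - 50*m^2 + 64*m + 96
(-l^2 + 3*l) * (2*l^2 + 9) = -2*l^4 + 6*l^3 - 9*l^2 + 27*l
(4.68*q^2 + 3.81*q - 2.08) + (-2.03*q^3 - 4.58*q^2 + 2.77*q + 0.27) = -2.03*q^3 + 0.0999999999999996*q^2 + 6.58*q - 1.81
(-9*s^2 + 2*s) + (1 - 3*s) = -9*s^2 - s + 1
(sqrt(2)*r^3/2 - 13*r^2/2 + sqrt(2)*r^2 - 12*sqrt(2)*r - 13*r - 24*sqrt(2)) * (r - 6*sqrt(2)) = sqrt(2)*r^4/2 - 25*r^3/2 + sqrt(2)*r^3 - 25*r^2 + 27*sqrt(2)*r^2 + 54*sqrt(2)*r + 144*r + 288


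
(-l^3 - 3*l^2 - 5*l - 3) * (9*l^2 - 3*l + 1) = -9*l^5 - 24*l^4 - 37*l^3 - 15*l^2 + 4*l - 3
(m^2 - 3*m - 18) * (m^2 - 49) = m^4 - 3*m^3 - 67*m^2 + 147*m + 882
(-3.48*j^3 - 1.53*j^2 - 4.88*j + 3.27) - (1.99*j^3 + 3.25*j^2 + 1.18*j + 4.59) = -5.47*j^3 - 4.78*j^2 - 6.06*j - 1.32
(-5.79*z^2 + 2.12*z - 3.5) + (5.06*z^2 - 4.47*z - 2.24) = -0.73*z^2 - 2.35*z - 5.74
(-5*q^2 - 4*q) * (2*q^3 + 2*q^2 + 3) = -10*q^5 - 18*q^4 - 8*q^3 - 15*q^2 - 12*q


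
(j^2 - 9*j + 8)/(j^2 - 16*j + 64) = (j - 1)/(j - 8)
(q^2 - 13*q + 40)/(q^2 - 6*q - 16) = (q - 5)/(q + 2)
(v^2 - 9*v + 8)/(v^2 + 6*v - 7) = (v - 8)/(v + 7)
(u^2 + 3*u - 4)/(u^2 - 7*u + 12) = (u^2 + 3*u - 4)/(u^2 - 7*u + 12)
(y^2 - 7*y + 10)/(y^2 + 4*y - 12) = (y - 5)/(y + 6)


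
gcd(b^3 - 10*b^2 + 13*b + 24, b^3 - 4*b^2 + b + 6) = b^2 - 2*b - 3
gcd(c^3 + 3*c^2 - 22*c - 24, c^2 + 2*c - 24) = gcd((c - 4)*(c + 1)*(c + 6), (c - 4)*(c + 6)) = c^2 + 2*c - 24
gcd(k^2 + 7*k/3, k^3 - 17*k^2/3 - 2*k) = k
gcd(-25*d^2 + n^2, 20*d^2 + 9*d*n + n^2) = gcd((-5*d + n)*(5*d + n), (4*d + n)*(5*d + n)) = 5*d + n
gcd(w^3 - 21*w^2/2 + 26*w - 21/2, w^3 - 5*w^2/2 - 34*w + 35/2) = w^2 - 15*w/2 + 7/2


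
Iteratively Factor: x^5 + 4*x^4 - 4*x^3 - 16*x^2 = (x - 2)*(x^4 + 6*x^3 + 8*x^2) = (x - 2)*(x + 2)*(x^3 + 4*x^2) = x*(x - 2)*(x + 2)*(x^2 + 4*x) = x*(x - 2)*(x + 2)*(x + 4)*(x)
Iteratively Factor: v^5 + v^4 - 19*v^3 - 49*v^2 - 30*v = (v)*(v^4 + v^3 - 19*v^2 - 49*v - 30) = v*(v + 3)*(v^3 - 2*v^2 - 13*v - 10) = v*(v + 2)*(v + 3)*(v^2 - 4*v - 5) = v*(v + 1)*(v + 2)*(v + 3)*(v - 5)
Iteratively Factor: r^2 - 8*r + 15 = (r - 3)*(r - 5)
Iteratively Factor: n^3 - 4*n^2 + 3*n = (n - 3)*(n^2 - n) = n*(n - 3)*(n - 1)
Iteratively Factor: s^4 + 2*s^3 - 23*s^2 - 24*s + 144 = (s - 3)*(s^3 + 5*s^2 - 8*s - 48) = (s - 3)*(s + 4)*(s^2 + s - 12) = (s - 3)^2*(s + 4)*(s + 4)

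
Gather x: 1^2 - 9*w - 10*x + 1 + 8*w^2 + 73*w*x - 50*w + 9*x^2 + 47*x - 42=8*w^2 - 59*w + 9*x^2 + x*(73*w + 37) - 40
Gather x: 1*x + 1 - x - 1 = 0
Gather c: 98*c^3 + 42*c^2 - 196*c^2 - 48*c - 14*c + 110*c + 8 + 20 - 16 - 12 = 98*c^3 - 154*c^2 + 48*c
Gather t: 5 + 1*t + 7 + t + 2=2*t + 14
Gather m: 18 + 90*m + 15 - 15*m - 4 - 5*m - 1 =70*m + 28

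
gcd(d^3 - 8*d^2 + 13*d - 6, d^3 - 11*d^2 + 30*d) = d - 6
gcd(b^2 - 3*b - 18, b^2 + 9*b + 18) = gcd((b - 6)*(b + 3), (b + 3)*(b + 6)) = b + 3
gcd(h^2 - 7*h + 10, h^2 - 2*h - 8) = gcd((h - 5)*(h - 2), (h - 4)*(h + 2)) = 1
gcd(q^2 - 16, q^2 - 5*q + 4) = q - 4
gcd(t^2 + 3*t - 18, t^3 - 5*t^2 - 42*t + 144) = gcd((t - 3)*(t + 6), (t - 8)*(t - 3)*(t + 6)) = t^2 + 3*t - 18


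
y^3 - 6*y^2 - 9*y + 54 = (y - 6)*(y - 3)*(y + 3)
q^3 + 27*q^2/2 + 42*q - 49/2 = (q - 1/2)*(q + 7)^2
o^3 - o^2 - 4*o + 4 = (o - 2)*(o - 1)*(o + 2)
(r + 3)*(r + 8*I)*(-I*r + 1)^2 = -r^4 - 3*r^3 - 10*I*r^3 + 17*r^2 - 30*I*r^2 + 51*r + 8*I*r + 24*I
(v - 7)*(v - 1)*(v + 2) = v^3 - 6*v^2 - 9*v + 14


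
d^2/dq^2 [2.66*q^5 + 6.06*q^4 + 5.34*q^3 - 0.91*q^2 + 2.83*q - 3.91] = 53.2*q^3 + 72.72*q^2 + 32.04*q - 1.82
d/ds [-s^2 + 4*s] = 4 - 2*s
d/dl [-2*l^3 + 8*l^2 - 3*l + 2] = -6*l^2 + 16*l - 3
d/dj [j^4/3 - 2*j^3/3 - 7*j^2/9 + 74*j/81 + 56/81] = 4*j^3/3 - 2*j^2 - 14*j/9 + 74/81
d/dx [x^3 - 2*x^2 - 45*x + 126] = 3*x^2 - 4*x - 45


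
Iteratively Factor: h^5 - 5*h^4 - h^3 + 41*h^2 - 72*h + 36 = (h - 2)*(h^4 - 3*h^3 - 7*h^2 + 27*h - 18) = (h - 2)^2*(h^3 - h^2 - 9*h + 9) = (h - 2)^2*(h + 3)*(h^2 - 4*h + 3) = (h - 2)^2*(h - 1)*(h + 3)*(h - 3)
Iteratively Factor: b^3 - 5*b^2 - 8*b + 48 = (b - 4)*(b^2 - b - 12) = (b - 4)^2*(b + 3)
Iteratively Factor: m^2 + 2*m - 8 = (m + 4)*(m - 2)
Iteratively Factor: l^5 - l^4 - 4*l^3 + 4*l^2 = (l)*(l^4 - l^3 - 4*l^2 + 4*l) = l^2*(l^3 - l^2 - 4*l + 4) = l^2*(l + 2)*(l^2 - 3*l + 2) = l^2*(l - 1)*(l + 2)*(l - 2)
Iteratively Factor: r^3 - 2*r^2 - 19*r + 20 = (r - 1)*(r^2 - r - 20) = (r - 1)*(r + 4)*(r - 5)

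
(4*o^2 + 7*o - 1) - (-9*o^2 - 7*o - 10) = 13*o^2 + 14*o + 9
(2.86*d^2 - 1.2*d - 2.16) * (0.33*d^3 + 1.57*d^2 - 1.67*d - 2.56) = 0.9438*d^5 + 4.0942*d^4 - 7.373*d^3 - 8.7088*d^2 + 6.6792*d + 5.5296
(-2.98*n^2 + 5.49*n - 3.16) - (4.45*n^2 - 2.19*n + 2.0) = -7.43*n^2 + 7.68*n - 5.16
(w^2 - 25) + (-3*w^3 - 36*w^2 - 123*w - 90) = -3*w^3 - 35*w^2 - 123*w - 115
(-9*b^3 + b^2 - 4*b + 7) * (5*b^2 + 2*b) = -45*b^5 - 13*b^4 - 18*b^3 + 27*b^2 + 14*b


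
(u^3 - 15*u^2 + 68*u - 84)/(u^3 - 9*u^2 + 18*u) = (u^2 - 9*u + 14)/(u*(u - 3))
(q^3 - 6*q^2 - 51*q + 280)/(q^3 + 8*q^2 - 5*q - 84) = (q^2 - 13*q + 40)/(q^2 + q - 12)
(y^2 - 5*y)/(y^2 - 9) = y*(y - 5)/(y^2 - 9)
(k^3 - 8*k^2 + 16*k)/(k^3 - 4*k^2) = (k - 4)/k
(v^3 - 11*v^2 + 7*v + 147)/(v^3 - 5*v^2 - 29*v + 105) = (v^2 - 4*v - 21)/(v^2 + 2*v - 15)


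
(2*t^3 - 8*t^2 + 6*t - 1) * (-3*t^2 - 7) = -6*t^5 + 24*t^4 - 32*t^3 + 59*t^2 - 42*t + 7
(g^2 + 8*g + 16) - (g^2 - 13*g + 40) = 21*g - 24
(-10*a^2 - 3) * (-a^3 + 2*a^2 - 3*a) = 10*a^5 - 20*a^4 + 33*a^3 - 6*a^2 + 9*a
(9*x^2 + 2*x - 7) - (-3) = 9*x^2 + 2*x - 4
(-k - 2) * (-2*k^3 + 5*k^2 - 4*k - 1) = 2*k^4 - k^3 - 6*k^2 + 9*k + 2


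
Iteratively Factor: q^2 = (q)*(q)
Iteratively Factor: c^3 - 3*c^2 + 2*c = (c - 2)*(c^2 - c) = (c - 2)*(c - 1)*(c)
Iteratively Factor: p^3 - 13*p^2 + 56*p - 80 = (p - 4)*(p^2 - 9*p + 20) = (p - 5)*(p - 4)*(p - 4)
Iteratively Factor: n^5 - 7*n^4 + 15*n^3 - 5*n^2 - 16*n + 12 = (n - 1)*(n^4 - 6*n^3 + 9*n^2 + 4*n - 12) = (n - 2)*(n - 1)*(n^3 - 4*n^2 + n + 6) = (n - 2)*(n - 1)*(n + 1)*(n^2 - 5*n + 6) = (n - 3)*(n - 2)*(n - 1)*(n + 1)*(n - 2)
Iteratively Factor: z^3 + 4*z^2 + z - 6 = (z + 2)*(z^2 + 2*z - 3) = (z + 2)*(z + 3)*(z - 1)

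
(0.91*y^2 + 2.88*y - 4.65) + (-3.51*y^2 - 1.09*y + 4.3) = -2.6*y^2 + 1.79*y - 0.350000000000001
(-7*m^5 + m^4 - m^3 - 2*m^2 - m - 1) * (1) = -7*m^5 + m^4 - m^3 - 2*m^2 - m - 1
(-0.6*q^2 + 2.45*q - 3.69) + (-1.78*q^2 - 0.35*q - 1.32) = -2.38*q^2 + 2.1*q - 5.01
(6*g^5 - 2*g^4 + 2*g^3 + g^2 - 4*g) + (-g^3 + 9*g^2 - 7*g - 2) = 6*g^5 - 2*g^4 + g^3 + 10*g^2 - 11*g - 2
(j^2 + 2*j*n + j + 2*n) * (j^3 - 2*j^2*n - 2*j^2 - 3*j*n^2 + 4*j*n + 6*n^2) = j^5 - j^4 - 7*j^3*n^2 - 2*j^3 - 6*j^2*n^3 + 7*j^2*n^2 + 6*j*n^3 + 14*j*n^2 + 12*n^3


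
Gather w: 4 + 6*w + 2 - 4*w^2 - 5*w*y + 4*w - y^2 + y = -4*w^2 + w*(10 - 5*y) - y^2 + y + 6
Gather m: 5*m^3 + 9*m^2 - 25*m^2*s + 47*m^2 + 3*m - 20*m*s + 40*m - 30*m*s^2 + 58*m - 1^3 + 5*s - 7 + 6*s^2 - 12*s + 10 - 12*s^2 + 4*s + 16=5*m^3 + m^2*(56 - 25*s) + m*(-30*s^2 - 20*s + 101) - 6*s^2 - 3*s + 18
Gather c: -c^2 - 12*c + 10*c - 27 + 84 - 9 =-c^2 - 2*c + 48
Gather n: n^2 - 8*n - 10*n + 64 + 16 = n^2 - 18*n + 80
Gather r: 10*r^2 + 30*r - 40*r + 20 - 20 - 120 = 10*r^2 - 10*r - 120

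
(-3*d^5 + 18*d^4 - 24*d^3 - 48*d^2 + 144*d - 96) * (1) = -3*d^5 + 18*d^4 - 24*d^3 - 48*d^2 + 144*d - 96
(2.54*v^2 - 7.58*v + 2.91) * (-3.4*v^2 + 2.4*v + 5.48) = -8.636*v^4 + 31.868*v^3 - 14.1668*v^2 - 34.5544*v + 15.9468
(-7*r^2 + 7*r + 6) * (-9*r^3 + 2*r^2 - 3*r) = 63*r^5 - 77*r^4 - 19*r^3 - 9*r^2 - 18*r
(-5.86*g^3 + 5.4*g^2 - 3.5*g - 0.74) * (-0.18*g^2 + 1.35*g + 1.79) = 1.0548*g^5 - 8.883*g^4 - 2.5694*g^3 + 5.0742*g^2 - 7.264*g - 1.3246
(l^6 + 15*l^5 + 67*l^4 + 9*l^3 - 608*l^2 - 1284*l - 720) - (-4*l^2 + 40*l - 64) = l^6 + 15*l^5 + 67*l^4 + 9*l^3 - 604*l^2 - 1324*l - 656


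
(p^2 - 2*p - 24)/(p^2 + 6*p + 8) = (p - 6)/(p + 2)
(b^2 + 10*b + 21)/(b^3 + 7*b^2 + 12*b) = (b + 7)/(b*(b + 4))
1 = 1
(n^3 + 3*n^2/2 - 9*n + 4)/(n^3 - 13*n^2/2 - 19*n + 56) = (2*n^2 + 7*n - 4)/(2*n^2 - 9*n - 56)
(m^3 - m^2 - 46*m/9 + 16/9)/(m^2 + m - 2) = (m^2 - 3*m + 8/9)/(m - 1)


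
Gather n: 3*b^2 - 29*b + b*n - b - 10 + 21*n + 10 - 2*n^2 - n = 3*b^2 - 30*b - 2*n^2 + n*(b + 20)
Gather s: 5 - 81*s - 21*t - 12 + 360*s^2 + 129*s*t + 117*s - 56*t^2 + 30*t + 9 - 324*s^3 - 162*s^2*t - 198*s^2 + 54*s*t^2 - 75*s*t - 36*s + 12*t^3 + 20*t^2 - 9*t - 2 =-324*s^3 + s^2*(162 - 162*t) + s*(54*t^2 + 54*t) + 12*t^3 - 36*t^2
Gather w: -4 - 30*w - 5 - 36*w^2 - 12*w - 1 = -36*w^2 - 42*w - 10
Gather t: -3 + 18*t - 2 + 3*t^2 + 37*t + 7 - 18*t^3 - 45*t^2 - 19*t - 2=-18*t^3 - 42*t^2 + 36*t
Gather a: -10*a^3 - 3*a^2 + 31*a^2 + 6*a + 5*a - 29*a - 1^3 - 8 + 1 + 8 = -10*a^3 + 28*a^2 - 18*a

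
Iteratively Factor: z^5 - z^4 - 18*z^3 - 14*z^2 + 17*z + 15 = (z - 5)*(z^4 + 4*z^3 + 2*z^2 - 4*z - 3) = (z - 5)*(z - 1)*(z^3 + 5*z^2 + 7*z + 3) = (z - 5)*(z - 1)*(z + 1)*(z^2 + 4*z + 3) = (z - 5)*(z - 1)*(z + 1)^2*(z + 3)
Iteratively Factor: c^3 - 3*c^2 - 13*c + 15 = (c - 5)*(c^2 + 2*c - 3) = (c - 5)*(c - 1)*(c + 3)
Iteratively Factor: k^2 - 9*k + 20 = (k - 5)*(k - 4)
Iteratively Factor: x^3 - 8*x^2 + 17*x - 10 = (x - 1)*(x^2 - 7*x + 10) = (x - 5)*(x - 1)*(x - 2)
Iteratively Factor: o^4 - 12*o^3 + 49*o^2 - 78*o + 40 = (o - 1)*(o^3 - 11*o^2 + 38*o - 40) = (o - 5)*(o - 1)*(o^2 - 6*o + 8) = (o - 5)*(o - 2)*(o - 1)*(o - 4)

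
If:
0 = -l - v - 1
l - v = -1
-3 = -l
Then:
No Solution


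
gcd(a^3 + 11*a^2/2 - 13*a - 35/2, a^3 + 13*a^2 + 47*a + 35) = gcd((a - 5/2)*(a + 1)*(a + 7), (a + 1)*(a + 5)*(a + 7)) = a^2 + 8*a + 7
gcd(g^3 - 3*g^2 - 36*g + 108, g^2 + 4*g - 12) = g + 6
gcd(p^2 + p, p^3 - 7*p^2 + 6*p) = p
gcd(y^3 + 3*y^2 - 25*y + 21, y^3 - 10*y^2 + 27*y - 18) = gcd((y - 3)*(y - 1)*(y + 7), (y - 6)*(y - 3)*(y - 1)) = y^2 - 4*y + 3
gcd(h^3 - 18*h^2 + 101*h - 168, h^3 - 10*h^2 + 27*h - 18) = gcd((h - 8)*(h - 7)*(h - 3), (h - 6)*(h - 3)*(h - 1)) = h - 3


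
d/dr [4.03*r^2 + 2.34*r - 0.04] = 8.06*r + 2.34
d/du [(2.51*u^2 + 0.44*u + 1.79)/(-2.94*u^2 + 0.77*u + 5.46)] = (3.2263*u^2 + 37.9344*u + 1.0241)/(8.6436*u^4 - 4.5276*u^3 - 31.5119*u^2 + 8.4084*u + 29.8116)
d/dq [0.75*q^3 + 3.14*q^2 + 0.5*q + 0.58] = 2.25*q^2 + 6.28*q + 0.5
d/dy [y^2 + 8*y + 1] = 2*y + 8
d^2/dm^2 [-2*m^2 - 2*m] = -4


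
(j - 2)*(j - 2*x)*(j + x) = j^3 - j^2*x - 2*j^2 - 2*j*x^2 + 2*j*x + 4*x^2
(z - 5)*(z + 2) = z^2 - 3*z - 10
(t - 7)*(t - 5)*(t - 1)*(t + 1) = t^4 - 12*t^3 + 34*t^2 + 12*t - 35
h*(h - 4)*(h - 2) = h^3 - 6*h^2 + 8*h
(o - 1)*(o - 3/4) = o^2 - 7*o/4 + 3/4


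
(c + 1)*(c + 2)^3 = c^4 + 7*c^3 + 18*c^2 + 20*c + 8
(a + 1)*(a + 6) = a^2 + 7*a + 6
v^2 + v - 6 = (v - 2)*(v + 3)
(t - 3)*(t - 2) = t^2 - 5*t + 6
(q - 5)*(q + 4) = q^2 - q - 20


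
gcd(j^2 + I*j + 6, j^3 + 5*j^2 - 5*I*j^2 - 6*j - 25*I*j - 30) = j - 2*I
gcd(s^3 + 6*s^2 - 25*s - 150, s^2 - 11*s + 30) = s - 5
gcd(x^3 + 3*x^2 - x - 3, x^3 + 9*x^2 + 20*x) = 1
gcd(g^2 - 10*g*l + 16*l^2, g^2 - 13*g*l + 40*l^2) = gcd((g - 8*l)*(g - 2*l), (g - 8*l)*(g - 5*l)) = g - 8*l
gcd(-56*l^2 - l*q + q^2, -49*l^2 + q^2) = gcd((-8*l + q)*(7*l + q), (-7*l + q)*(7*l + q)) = 7*l + q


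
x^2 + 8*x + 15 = (x + 3)*(x + 5)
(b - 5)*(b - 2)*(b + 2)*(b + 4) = b^4 - b^3 - 24*b^2 + 4*b + 80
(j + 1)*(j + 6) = j^2 + 7*j + 6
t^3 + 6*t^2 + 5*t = t*(t + 1)*(t + 5)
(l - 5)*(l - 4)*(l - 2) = l^3 - 11*l^2 + 38*l - 40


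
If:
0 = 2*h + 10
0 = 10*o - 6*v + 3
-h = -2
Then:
No Solution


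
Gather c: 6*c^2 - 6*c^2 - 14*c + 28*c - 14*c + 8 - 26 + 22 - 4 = 0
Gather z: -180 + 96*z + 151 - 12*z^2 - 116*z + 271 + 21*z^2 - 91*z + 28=9*z^2 - 111*z + 270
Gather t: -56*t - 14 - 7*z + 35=-56*t - 7*z + 21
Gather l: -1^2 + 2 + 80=81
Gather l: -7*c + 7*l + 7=-7*c + 7*l + 7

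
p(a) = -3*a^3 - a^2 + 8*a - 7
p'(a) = -9*a^2 - 2*a + 8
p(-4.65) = 235.81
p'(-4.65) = -177.30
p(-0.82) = -12.58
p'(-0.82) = 3.59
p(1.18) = -3.88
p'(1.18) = -6.89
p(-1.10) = -13.02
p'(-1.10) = -0.69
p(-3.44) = 75.77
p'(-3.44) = -91.62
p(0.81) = -2.77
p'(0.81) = 0.48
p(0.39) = -4.21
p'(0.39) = 5.85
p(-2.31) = 6.16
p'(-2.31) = -35.40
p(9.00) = -2203.00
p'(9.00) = -739.00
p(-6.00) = 557.00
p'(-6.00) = -304.00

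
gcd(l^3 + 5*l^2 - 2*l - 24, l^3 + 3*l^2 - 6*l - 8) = l^2 + 2*l - 8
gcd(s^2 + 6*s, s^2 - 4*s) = s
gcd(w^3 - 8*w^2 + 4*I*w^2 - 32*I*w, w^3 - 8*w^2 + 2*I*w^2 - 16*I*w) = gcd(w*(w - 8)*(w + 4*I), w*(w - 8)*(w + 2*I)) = w^2 - 8*w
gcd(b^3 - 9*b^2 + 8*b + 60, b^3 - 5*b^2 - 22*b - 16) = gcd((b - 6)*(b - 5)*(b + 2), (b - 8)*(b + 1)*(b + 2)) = b + 2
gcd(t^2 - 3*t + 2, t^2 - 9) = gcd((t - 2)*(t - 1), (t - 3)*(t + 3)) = 1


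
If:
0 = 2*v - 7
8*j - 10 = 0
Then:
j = 5/4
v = 7/2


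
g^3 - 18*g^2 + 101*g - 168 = (g - 8)*(g - 7)*(g - 3)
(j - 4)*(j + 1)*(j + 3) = j^3 - 13*j - 12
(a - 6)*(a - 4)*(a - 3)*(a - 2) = a^4 - 15*a^3 + 80*a^2 - 180*a + 144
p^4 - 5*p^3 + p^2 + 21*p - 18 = (p - 3)^2*(p - 1)*(p + 2)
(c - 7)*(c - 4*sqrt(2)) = c^2 - 7*c - 4*sqrt(2)*c + 28*sqrt(2)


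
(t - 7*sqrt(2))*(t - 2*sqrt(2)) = t^2 - 9*sqrt(2)*t + 28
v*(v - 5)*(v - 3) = v^3 - 8*v^2 + 15*v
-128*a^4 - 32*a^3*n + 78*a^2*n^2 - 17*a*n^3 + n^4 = (-8*a + n)^2*(-2*a + n)*(a + n)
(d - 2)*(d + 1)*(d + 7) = d^3 + 6*d^2 - 9*d - 14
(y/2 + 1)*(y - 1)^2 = y^3/2 - 3*y/2 + 1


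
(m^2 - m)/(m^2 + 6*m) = (m - 1)/(m + 6)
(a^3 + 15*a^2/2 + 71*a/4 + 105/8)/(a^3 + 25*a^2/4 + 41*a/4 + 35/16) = 2*(2*a + 3)/(4*a + 1)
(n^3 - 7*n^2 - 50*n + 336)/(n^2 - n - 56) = n - 6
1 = 1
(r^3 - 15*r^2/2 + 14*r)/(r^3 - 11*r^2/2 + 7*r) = (r - 4)/(r - 2)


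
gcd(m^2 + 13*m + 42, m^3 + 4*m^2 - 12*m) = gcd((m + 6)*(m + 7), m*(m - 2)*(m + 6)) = m + 6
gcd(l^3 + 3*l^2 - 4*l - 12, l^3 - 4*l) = l^2 - 4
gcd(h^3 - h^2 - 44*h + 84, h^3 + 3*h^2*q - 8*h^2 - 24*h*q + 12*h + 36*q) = h^2 - 8*h + 12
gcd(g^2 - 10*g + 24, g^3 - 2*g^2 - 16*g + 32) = g - 4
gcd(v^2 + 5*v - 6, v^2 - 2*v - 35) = 1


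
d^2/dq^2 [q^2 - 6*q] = 2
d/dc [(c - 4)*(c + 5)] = 2*c + 1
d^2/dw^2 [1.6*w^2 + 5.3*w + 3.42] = 3.20000000000000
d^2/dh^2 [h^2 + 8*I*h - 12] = 2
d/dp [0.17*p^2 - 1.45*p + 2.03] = 0.34*p - 1.45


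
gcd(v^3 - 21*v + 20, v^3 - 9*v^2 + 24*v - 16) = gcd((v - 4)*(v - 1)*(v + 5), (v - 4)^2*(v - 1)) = v^2 - 5*v + 4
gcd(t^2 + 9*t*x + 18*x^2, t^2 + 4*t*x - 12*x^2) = t + 6*x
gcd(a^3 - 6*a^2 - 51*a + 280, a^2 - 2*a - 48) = a - 8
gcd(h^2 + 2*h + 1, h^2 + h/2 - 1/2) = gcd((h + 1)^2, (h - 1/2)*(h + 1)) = h + 1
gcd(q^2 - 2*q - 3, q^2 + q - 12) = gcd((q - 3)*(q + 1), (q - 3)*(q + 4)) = q - 3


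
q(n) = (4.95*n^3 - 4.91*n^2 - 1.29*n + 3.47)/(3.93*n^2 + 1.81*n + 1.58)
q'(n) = (-7.86*n - 1.81)*(4.95*n^3 - 4.91*n^2 - 1.29*n + 3.47)/(3.93*n^2 + 1.81*n + 1.58)^2 + (14.85*n^2 - 9.82*n - 1.29)/(3.93*n^2 + 1.81*n + 1.58)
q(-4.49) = -7.40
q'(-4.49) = 1.30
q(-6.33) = -9.76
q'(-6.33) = 1.27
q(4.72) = 4.18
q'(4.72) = 1.23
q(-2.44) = -4.60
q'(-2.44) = 1.52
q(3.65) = 2.87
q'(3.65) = 1.21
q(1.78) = 0.78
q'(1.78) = 0.92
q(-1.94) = -3.78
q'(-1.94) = 1.77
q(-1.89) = -3.69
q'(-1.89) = 1.81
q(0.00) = 2.20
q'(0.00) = -3.33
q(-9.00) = -13.15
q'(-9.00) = 1.26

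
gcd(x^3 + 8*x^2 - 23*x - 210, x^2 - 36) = x + 6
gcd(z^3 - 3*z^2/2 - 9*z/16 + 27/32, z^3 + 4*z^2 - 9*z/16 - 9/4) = z^2 - 9/16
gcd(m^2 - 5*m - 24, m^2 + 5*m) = 1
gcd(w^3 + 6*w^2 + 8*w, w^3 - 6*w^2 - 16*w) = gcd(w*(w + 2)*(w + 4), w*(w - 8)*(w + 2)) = w^2 + 2*w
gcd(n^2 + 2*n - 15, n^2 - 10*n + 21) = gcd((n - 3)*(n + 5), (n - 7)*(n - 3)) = n - 3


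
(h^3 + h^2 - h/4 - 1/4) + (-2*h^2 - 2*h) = h^3 - h^2 - 9*h/4 - 1/4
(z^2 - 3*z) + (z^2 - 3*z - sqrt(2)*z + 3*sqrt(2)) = 2*z^2 - 6*z - sqrt(2)*z + 3*sqrt(2)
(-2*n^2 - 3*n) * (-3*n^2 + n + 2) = 6*n^4 + 7*n^3 - 7*n^2 - 6*n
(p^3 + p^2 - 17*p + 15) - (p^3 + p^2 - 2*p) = 15 - 15*p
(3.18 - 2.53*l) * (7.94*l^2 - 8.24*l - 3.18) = -20.0882*l^3 + 46.0964*l^2 - 18.1578*l - 10.1124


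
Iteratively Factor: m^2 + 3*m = (m + 3)*(m)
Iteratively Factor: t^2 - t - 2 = (t + 1)*(t - 2)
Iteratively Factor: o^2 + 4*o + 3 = (o + 3)*(o + 1)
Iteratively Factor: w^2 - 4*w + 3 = (w - 1)*(w - 3)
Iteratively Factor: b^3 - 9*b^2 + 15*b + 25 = (b - 5)*(b^2 - 4*b - 5) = (b - 5)^2*(b + 1)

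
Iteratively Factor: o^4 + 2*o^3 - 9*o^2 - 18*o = (o)*(o^3 + 2*o^2 - 9*o - 18) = o*(o + 3)*(o^2 - o - 6) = o*(o + 2)*(o + 3)*(o - 3)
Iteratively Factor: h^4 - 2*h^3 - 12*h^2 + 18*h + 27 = (h + 1)*(h^3 - 3*h^2 - 9*h + 27) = (h - 3)*(h + 1)*(h^2 - 9) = (h - 3)^2*(h + 1)*(h + 3)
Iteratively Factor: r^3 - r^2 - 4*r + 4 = (r - 1)*(r^2 - 4) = (r - 2)*(r - 1)*(r + 2)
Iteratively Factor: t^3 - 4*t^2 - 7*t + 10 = (t - 1)*(t^2 - 3*t - 10) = (t - 1)*(t + 2)*(t - 5)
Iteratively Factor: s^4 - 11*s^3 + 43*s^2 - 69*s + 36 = (s - 3)*(s^3 - 8*s^2 + 19*s - 12) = (s - 4)*(s - 3)*(s^2 - 4*s + 3) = (s - 4)*(s - 3)^2*(s - 1)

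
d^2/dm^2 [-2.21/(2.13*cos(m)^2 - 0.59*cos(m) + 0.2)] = (40.106196*(1 - cos(m)^2)^2 - 8.331921*cos(m)^3 + 17.056559*cos(m)^2 + 16.924622*cos(m) - 39.761878)/(2.13*cos(m)^2 - 0.59*cos(m) + 0.2)^3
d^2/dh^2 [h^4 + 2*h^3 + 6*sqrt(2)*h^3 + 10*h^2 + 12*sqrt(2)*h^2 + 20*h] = 12*h^2 + 12*h + 36*sqrt(2)*h + 20 + 24*sqrt(2)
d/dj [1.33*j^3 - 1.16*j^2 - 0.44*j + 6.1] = 3.99*j^2 - 2.32*j - 0.44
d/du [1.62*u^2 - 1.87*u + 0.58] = 3.24*u - 1.87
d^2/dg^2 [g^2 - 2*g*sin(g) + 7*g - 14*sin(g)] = 2*g*sin(g) + 14*sin(g) - 4*cos(g) + 2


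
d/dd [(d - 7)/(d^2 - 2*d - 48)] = (d^2 - 2*d - 2*(d - 7)*(d - 1) - 48)/(-d^2 + 2*d + 48)^2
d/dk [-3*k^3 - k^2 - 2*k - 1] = -9*k^2 - 2*k - 2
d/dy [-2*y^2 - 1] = -4*y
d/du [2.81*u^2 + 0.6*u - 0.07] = 5.62*u + 0.6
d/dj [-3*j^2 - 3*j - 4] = -6*j - 3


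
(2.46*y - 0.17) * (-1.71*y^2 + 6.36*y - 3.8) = -4.2066*y^3 + 15.9363*y^2 - 10.4292*y + 0.646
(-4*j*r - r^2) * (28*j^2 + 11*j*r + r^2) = -112*j^3*r - 72*j^2*r^2 - 15*j*r^3 - r^4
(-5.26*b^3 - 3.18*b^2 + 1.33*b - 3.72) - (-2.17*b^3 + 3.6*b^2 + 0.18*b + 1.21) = -3.09*b^3 - 6.78*b^2 + 1.15*b - 4.93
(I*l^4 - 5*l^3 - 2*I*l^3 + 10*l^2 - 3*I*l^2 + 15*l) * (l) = I*l^5 - 5*l^4 - 2*I*l^4 + 10*l^3 - 3*I*l^3 + 15*l^2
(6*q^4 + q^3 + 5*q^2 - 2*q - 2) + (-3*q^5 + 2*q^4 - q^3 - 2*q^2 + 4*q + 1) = -3*q^5 + 8*q^4 + 3*q^2 + 2*q - 1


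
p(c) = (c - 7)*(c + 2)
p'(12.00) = 19.00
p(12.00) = 70.00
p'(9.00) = 13.00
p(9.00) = 22.00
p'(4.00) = 3.00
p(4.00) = -18.00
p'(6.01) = 7.02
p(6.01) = -7.93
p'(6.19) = 7.38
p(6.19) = -6.63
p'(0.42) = -4.16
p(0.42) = -15.92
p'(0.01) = -4.98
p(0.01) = -14.05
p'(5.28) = 5.56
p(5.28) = -12.52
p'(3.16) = 1.32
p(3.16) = -19.81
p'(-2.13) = -9.26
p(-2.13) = 1.19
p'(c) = 2*c - 5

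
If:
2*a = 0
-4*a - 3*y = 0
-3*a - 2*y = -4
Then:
No Solution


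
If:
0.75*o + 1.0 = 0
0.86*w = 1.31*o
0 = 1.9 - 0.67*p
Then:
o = -1.33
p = 2.84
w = -2.03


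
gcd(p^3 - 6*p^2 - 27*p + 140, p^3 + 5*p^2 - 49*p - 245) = p^2 - 2*p - 35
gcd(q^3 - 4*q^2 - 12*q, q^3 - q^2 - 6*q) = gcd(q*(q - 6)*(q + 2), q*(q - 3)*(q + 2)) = q^2 + 2*q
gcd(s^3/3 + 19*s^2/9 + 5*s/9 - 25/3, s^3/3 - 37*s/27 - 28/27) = 1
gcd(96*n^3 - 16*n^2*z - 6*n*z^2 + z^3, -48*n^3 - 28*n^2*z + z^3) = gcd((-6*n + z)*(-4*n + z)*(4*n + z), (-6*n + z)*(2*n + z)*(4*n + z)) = -24*n^2 - 2*n*z + z^2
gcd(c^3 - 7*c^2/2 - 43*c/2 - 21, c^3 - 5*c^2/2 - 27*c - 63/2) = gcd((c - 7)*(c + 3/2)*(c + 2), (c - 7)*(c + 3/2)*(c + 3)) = c^2 - 11*c/2 - 21/2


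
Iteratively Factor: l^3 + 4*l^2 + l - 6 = (l + 3)*(l^2 + l - 2) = (l + 2)*(l + 3)*(l - 1)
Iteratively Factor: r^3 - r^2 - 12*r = (r - 4)*(r^2 + 3*r) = (r - 4)*(r + 3)*(r)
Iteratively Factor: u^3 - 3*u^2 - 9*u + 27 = (u - 3)*(u^2 - 9) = (u - 3)^2*(u + 3)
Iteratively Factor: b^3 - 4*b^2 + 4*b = (b)*(b^2 - 4*b + 4) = b*(b - 2)*(b - 2)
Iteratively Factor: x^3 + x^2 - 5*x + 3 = (x - 1)*(x^2 + 2*x - 3) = (x - 1)*(x + 3)*(x - 1)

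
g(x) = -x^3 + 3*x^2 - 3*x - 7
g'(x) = -3*x^2 + 6*x - 3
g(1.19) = -8.01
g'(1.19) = -0.11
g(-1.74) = 12.57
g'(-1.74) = -22.52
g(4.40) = -47.30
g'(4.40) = -34.68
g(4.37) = -46.27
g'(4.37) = -34.07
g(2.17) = -9.60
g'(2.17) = -4.11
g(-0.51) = -4.56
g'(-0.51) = -6.84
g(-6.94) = 492.57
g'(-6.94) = -189.13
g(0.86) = -8.00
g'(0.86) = -0.06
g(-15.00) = 4088.00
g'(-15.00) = -768.00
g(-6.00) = 335.00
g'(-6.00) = -147.00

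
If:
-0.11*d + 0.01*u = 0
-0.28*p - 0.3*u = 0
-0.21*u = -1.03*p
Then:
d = 0.00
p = 0.00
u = 0.00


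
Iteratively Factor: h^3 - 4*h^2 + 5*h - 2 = (h - 1)*(h^2 - 3*h + 2) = (h - 1)^2*(h - 2)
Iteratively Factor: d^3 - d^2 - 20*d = (d - 5)*(d^2 + 4*d) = (d - 5)*(d + 4)*(d)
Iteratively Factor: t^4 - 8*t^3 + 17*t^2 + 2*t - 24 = (t - 2)*(t^3 - 6*t^2 + 5*t + 12) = (t - 4)*(t - 2)*(t^2 - 2*t - 3) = (t - 4)*(t - 3)*(t - 2)*(t + 1)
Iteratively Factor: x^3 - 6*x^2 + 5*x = (x)*(x^2 - 6*x + 5) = x*(x - 5)*(x - 1)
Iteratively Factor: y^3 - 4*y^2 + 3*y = (y)*(y^2 - 4*y + 3) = y*(y - 1)*(y - 3)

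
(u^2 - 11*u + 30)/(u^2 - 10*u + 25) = (u - 6)/(u - 5)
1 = 1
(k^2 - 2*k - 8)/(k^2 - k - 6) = (k - 4)/(k - 3)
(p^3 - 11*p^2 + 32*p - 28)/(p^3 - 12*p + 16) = (p - 7)/(p + 4)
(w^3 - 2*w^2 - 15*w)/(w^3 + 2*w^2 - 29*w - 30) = w*(w + 3)/(w^2 + 7*w + 6)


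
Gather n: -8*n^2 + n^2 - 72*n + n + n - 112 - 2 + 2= -7*n^2 - 70*n - 112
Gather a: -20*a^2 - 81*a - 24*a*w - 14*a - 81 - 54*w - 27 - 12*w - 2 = -20*a^2 + a*(-24*w - 95) - 66*w - 110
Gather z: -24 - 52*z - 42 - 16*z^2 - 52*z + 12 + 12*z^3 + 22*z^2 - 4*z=12*z^3 + 6*z^2 - 108*z - 54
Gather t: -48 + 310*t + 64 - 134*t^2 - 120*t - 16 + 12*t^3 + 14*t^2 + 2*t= 12*t^3 - 120*t^2 + 192*t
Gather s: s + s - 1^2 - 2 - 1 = 2*s - 4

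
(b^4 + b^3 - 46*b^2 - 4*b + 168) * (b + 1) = b^5 + 2*b^4 - 45*b^3 - 50*b^2 + 164*b + 168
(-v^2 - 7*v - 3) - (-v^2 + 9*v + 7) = -16*v - 10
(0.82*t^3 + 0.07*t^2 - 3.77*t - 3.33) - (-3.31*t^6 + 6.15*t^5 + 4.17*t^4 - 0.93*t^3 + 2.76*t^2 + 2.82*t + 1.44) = 3.31*t^6 - 6.15*t^5 - 4.17*t^4 + 1.75*t^3 - 2.69*t^2 - 6.59*t - 4.77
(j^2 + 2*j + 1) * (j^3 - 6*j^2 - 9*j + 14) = j^5 - 4*j^4 - 20*j^3 - 10*j^2 + 19*j + 14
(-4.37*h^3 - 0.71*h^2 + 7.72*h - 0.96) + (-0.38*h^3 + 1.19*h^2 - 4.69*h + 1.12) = -4.75*h^3 + 0.48*h^2 + 3.03*h + 0.16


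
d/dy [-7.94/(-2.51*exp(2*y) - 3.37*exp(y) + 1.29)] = (-39.8588*exp(y) - 26.7578)*exp(y)/(2.51*exp(2*y) + 3.37*exp(y) - 1.29)^2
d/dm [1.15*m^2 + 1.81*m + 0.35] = 2.3*m + 1.81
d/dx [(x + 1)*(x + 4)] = 2*x + 5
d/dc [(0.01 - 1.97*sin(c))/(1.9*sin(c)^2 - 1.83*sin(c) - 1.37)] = (3.743*sin(c)^2 - 0.0379999999999998*sin(c) + 2.7172)*cos(c)/(3.61*sin(c)^4 - 6.954*sin(c)^3 - 1.8571*sin(c)^2 + 5.0142*sin(c) + 1.8769)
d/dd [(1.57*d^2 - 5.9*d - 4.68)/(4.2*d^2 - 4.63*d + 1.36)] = (17.5109*d^2 + 43.5824*d - 29.6924)/(17.64*d^4 - 38.892*d^3 + 32.8609*d^2 - 12.5936*d + 1.8496)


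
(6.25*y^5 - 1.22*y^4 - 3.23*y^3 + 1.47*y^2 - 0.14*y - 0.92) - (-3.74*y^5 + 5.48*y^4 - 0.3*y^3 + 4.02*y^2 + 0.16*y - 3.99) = 9.99*y^5 - 6.7*y^4 - 2.93*y^3 - 2.55*y^2 - 0.3*y + 3.07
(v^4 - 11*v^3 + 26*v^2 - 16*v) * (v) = v^5 - 11*v^4 + 26*v^3 - 16*v^2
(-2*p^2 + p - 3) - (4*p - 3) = -2*p^2 - 3*p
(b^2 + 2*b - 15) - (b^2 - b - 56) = 3*b + 41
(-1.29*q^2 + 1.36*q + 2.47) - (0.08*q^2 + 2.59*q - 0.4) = -1.37*q^2 - 1.23*q + 2.87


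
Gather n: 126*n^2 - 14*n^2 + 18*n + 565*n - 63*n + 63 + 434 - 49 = 112*n^2 + 520*n + 448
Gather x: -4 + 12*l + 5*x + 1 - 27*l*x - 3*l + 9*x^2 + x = 9*l + 9*x^2 + x*(6 - 27*l) - 3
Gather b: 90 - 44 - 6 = 40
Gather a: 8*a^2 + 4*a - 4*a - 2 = 8*a^2 - 2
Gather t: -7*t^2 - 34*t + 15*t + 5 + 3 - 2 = -7*t^2 - 19*t + 6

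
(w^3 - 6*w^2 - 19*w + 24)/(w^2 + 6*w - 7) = (w^2 - 5*w - 24)/(w + 7)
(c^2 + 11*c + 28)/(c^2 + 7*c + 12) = (c + 7)/(c + 3)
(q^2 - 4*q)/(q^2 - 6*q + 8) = q/(q - 2)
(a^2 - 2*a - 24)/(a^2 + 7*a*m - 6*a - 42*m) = (a + 4)/(a + 7*m)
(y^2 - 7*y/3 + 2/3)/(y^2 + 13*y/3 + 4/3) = (3*y^2 - 7*y + 2)/(3*y^2 + 13*y + 4)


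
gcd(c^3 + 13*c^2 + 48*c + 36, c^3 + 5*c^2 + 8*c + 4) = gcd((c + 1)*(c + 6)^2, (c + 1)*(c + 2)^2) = c + 1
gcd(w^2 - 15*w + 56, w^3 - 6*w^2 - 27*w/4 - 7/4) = w - 7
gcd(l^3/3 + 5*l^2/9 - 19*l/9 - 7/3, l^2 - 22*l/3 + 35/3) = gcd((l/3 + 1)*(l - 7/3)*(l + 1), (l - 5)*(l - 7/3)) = l - 7/3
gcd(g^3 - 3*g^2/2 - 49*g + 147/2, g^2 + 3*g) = 1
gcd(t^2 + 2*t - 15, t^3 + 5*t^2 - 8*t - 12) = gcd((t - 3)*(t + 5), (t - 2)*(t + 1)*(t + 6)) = 1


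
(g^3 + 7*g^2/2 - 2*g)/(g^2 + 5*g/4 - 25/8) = 4*g*(2*g^2 + 7*g - 4)/(8*g^2 + 10*g - 25)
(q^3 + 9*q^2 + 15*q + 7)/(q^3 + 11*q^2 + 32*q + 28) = (q^2 + 2*q + 1)/(q^2 + 4*q + 4)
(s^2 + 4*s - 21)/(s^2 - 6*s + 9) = (s + 7)/(s - 3)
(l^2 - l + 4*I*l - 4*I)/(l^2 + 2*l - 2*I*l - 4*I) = (l^2 + l*(-1 + 4*I) - 4*I)/(l^2 + 2*l*(1 - I) - 4*I)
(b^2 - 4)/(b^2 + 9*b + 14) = (b - 2)/(b + 7)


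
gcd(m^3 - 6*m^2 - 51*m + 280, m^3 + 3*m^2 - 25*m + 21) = m + 7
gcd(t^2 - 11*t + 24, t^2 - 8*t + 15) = t - 3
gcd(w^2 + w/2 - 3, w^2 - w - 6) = w + 2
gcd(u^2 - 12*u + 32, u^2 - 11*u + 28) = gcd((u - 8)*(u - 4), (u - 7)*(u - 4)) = u - 4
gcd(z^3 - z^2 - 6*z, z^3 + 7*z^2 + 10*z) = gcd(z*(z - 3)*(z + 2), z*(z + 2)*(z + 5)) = z^2 + 2*z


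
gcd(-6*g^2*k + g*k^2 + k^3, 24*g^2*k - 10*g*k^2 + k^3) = k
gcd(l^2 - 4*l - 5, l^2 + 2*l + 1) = l + 1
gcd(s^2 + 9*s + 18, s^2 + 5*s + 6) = s + 3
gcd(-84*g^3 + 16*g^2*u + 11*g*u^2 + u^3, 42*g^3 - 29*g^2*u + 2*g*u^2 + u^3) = -14*g^2 + 5*g*u + u^2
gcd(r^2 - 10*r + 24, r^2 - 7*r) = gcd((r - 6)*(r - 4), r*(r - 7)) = 1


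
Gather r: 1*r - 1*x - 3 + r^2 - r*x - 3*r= r^2 + r*(-x - 2) - x - 3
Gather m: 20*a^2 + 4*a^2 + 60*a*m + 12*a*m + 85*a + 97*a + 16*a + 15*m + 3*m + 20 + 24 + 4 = 24*a^2 + 198*a + m*(72*a + 18) + 48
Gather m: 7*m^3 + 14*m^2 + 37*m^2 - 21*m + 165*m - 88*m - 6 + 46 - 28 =7*m^3 + 51*m^2 + 56*m + 12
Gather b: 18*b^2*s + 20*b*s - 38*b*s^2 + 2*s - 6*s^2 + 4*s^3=18*b^2*s + b*(-38*s^2 + 20*s) + 4*s^3 - 6*s^2 + 2*s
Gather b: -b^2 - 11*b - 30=-b^2 - 11*b - 30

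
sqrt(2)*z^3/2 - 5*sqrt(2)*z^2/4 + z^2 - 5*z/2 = z*(z - 5/2)*(sqrt(2)*z/2 + 1)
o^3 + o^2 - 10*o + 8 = (o - 2)*(o - 1)*(o + 4)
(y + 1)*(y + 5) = y^2 + 6*y + 5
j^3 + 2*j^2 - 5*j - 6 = (j - 2)*(j + 1)*(j + 3)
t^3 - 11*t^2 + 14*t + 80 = (t - 8)*(t - 5)*(t + 2)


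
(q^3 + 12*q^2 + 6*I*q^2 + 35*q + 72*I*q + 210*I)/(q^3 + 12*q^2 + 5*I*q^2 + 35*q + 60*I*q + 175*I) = (q + 6*I)/(q + 5*I)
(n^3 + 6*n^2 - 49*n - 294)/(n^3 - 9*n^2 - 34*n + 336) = (n + 7)/(n - 8)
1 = 1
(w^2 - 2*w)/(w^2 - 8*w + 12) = w/(w - 6)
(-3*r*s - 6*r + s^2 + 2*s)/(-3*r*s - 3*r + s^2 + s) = (s + 2)/(s + 1)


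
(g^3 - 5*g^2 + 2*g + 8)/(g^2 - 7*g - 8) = (g^2 - 6*g + 8)/(g - 8)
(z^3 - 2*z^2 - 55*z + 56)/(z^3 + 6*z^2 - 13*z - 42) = (z^2 - 9*z + 8)/(z^2 - z - 6)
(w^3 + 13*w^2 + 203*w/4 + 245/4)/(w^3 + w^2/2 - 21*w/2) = (2*w^2 + 19*w + 35)/(2*w*(w - 3))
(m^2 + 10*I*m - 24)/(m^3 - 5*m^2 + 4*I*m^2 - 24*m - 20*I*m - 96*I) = (m + 6*I)/(m^2 - 5*m - 24)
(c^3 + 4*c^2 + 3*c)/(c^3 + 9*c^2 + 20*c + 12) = c*(c + 3)/(c^2 + 8*c + 12)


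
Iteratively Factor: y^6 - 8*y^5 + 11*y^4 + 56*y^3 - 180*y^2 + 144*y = (y - 2)*(y^5 - 6*y^4 - y^3 + 54*y^2 - 72*y) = (y - 2)*(y + 3)*(y^4 - 9*y^3 + 26*y^2 - 24*y) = (y - 2)^2*(y + 3)*(y^3 - 7*y^2 + 12*y) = y*(y - 2)^2*(y + 3)*(y^2 - 7*y + 12) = y*(y - 3)*(y - 2)^2*(y + 3)*(y - 4)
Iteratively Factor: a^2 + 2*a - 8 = (a - 2)*(a + 4)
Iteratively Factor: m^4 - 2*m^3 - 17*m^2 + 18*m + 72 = (m + 2)*(m^3 - 4*m^2 - 9*m + 36) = (m - 4)*(m + 2)*(m^2 - 9) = (m - 4)*(m - 3)*(m + 2)*(m + 3)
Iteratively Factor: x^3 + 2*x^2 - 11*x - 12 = (x - 3)*(x^2 + 5*x + 4) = (x - 3)*(x + 4)*(x + 1)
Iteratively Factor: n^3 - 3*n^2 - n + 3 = (n + 1)*(n^2 - 4*n + 3) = (n - 1)*(n + 1)*(n - 3)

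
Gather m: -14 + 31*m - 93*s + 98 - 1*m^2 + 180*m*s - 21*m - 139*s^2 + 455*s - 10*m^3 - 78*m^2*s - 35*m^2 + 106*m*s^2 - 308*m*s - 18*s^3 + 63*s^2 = -10*m^3 + m^2*(-78*s - 36) + m*(106*s^2 - 128*s + 10) - 18*s^3 - 76*s^2 + 362*s + 84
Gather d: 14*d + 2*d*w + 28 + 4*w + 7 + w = d*(2*w + 14) + 5*w + 35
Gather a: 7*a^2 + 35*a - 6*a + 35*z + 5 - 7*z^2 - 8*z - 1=7*a^2 + 29*a - 7*z^2 + 27*z + 4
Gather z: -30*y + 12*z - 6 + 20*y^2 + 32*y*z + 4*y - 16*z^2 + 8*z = 20*y^2 - 26*y - 16*z^2 + z*(32*y + 20) - 6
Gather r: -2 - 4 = -6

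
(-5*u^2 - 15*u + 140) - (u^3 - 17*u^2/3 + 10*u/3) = -u^3 + 2*u^2/3 - 55*u/3 + 140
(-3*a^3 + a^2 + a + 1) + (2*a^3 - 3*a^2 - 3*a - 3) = -a^3 - 2*a^2 - 2*a - 2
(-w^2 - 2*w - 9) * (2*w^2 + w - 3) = -2*w^4 - 5*w^3 - 17*w^2 - 3*w + 27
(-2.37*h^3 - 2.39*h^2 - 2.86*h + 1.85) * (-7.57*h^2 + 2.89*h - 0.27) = 17.9409*h^5 + 11.243*h^4 + 15.383*h^3 - 21.6246*h^2 + 6.1187*h - 0.4995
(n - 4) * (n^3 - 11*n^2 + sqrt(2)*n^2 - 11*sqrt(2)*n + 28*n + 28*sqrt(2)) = n^4 - 15*n^3 + sqrt(2)*n^3 - 15*sqrt(2)*n^2 + 72*n^2 - 112*n + 72*sqrt(2)*n - 112*sqrt(2)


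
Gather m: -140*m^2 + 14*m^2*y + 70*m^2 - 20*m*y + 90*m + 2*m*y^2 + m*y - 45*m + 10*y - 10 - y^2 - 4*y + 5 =m^2*(14*y - 70) + m*(2*y^2 - 19*y + 45) - y^2 + 6*y - 5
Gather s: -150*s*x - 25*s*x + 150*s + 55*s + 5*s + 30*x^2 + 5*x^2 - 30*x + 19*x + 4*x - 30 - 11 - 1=s*(210 - 175*x) + 35*x^2 - 7*x - 42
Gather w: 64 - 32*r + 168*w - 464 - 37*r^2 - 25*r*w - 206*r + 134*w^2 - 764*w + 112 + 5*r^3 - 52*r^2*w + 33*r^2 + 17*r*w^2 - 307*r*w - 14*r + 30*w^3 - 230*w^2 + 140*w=5*r^3 - 4*r^2 - 252*r + 30*w^3 + w^2*(17*r - 96) + w*(-52*r^2 - 332*r - 456) - 288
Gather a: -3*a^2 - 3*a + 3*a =-3*a^2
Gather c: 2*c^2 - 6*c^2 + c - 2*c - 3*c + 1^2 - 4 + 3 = -4*c^2 - 4*c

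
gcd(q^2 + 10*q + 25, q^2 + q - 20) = q + 5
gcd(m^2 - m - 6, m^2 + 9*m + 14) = m + 2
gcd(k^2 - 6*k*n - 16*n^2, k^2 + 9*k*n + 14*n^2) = k + 2*n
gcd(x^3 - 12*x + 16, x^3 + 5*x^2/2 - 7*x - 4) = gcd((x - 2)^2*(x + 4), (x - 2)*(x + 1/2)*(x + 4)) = x^2 + 2*x - 8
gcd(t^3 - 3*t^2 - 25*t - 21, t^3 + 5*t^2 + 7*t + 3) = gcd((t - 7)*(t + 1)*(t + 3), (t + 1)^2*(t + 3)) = t^2 + 4*t + 3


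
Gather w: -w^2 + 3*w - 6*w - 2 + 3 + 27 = -w^2 - 3*w + 28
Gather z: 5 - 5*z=5 - 5*z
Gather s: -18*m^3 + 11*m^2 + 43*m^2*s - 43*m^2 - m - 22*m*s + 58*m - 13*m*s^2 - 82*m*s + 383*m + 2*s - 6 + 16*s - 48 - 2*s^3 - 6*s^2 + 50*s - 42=-18*m^3 - 32*m^2 + 440*m - 2*s^3 + s^2*(-13*m - 6) + s*(43*m^2 - 104*m + 68) - 96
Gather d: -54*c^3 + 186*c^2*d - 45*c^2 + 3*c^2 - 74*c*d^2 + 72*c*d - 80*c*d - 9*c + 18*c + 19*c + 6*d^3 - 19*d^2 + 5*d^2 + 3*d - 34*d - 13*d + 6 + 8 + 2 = -54*c^3 - 42*c^2 + 28*c + 6*d^3 + d^2*(-74*c - 14) + d*(186*c^2 - 8*c - 44) + 16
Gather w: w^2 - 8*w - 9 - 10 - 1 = w^2 - 8*w - 20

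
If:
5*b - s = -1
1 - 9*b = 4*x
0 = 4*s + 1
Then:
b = -1/4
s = -1/4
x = 13/16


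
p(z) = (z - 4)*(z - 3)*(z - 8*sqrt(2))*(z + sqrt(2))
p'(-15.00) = -26872.85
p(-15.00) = 122262.41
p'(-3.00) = -962.86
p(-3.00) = 953.34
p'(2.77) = 50.96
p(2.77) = -10.11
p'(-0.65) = -114.20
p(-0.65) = -155.18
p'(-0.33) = -55.55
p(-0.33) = -182.03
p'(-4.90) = -2334.57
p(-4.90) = 3973.75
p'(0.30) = 27.93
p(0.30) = -188.61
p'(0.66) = 58.46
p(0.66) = -172.71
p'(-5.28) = -2698.51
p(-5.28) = 4929.01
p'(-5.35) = -2769.10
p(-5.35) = 5120.37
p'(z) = (z - 4)*(z - 3)*(z - 8*sqrt(2)) + (z - 4)*(z - 3)*(z + sqrt(2)) + (z - 4)*(z - 8*sqrt(2))*(z + sqrt(2)) + (z - 3)*(z - 8*sqrt(2))*(z + sqrt(2)) = 4*z^3 - 21*sqrt(2)*z^2 - 21*z^2 - 8*z + 98*sqrt(2)*z - 84*sqrt(2) + 112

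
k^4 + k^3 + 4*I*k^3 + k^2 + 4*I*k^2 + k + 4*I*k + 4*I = (k + 1)*(k - I)*(k + I)*(k + 4*I)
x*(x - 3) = x^2 - 3*x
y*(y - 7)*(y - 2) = y^3 - 9*y^2 + 14*y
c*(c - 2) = c^2 - 2*c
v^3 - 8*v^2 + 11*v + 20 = (v - 5)*(v - 4)*(v + 1)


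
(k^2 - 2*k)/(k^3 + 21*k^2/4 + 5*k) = 4*(k - 2)/(4*k^2 + 21*k + 20)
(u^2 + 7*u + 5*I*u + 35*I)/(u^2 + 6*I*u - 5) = (u + 7)/(u + I)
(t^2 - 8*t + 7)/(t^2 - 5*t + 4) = (t - 7)/(t - 4)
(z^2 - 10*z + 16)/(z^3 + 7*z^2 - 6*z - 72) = (z^2 - 10*z + 16)/(z^3 + 7*z^2 - 6*z - 72)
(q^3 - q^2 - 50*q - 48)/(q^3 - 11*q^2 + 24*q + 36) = (q^2 - 2*q - 48)/(q^2 - 12*q + 36)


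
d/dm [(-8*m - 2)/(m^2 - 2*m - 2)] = 4*(2*m^2 + m + 3)/(m^4 - 4*m^3 + 8*m + 4)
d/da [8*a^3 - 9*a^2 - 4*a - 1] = 24*a^2 - 18*a - 4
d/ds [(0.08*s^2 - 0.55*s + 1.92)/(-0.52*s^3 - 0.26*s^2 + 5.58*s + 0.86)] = (0.0416*s^4 - 0.572*s^3 + 3.2986*s^2 + 1.136*s - 11.1866)/(0.2704*s^6 + 0.2704*s^5 - 5.7356*s^4 - 3.796*s^3 + 30.6892*s^2 + 9.5976*s + 0.7396)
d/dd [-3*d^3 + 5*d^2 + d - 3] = -9*d^2 + 10*d + 1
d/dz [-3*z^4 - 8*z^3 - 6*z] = -12*z^3 - 24*z^2 - 6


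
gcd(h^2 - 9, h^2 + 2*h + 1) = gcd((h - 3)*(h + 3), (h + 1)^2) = 1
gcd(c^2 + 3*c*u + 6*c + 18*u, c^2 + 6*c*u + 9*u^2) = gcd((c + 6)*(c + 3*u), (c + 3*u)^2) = c + 3*u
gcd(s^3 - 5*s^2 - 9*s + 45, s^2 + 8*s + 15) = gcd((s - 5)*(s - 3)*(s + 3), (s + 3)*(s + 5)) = s + 3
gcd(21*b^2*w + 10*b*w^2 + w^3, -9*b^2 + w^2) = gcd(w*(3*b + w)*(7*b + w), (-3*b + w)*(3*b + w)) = 3*b + w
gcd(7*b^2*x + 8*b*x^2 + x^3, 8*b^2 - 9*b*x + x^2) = 1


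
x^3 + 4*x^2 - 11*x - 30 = (x - 3)*(x + 2)*(x + 5)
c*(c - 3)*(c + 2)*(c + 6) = c^4 + 5*c^3 - 12*c^2 - 36*c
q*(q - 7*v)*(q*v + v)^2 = q^4*v^2 - 7*q^3*v^3 + 2*q^3*v^2 - 14*q^2*v^3 + q^2*v^2 - 7*q*v^3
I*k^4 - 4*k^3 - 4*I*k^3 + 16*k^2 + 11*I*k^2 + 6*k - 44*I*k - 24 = (k - 4)*(k - I)*(k + 6*I)*(I*k + 1)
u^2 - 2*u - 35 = (u - 7)*(u + 5)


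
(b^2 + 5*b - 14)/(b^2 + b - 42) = (b - 2)/(b - 6)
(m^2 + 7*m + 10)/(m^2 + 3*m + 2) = (m + 5)/(m + 1)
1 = 1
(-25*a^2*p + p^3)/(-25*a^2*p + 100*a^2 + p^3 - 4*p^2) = p/(p - 4)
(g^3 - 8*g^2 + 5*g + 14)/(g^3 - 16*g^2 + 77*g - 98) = (g + 1)/(g - 7)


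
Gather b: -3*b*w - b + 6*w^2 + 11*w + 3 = b*(-3*w - 1) + 6*w^2 + 11*w + 3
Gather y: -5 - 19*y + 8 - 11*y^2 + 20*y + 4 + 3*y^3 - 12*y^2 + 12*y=3*y^3 - 23*y^2 + 13*y + 7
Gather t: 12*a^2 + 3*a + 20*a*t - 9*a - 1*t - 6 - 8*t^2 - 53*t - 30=12*a^2 - 6*a - 8*t^2 + t*(20*a - 54) - 36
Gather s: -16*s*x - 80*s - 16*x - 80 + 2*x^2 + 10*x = s*(-16*x - 80) + 2*x^2 - 6*x - 80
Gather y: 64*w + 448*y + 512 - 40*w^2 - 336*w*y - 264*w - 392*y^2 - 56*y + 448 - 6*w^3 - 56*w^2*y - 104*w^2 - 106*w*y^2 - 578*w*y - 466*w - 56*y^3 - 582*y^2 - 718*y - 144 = -6*w^3 - 144*w^2 - 666*w - 56*y^3 + y^2*(-106*w - 974) + y*(-56*w^2 - 914*w - 326) + 816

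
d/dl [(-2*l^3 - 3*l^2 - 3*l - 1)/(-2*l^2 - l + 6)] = (4*l^4 + 4*l^3 - 39*l^2 - 40*l - 19)/(4*l^4 + 4*l^3 - 23*l^2 - 12*l + 36)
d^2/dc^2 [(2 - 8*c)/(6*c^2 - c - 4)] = 4*((4*c - 1)*(12*c - 1)^2 + 2*(36*c - 5)*(-6*c^2 + c + 4))/(-6*c^2 + c + 4)^3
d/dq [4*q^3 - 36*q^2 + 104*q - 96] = 12*q^2 - 72*q + 104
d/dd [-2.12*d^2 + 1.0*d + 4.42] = 1.0 - 4.24*d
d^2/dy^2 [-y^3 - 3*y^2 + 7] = -6*y - 6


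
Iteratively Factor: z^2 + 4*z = (z + 4)*(z)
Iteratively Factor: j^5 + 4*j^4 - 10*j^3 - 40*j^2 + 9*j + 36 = (j - 1)*(j^4 + 5*j^3 - 5*j^2 - 45*j - 36) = (j - 1)*(j + 1)*(j^3 + 4*j^2 - 9*j - 36) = (j - 1)*(j + 1)*(j + 3)*(j^2 + j - 12) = (j - 3)*(j - 1)*(j + 1)*(j + 3)*(j + 4)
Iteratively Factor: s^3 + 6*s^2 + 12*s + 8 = (s + 2)*(s^2 + 4*s + 4) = (s + 2)^2*(s + 2)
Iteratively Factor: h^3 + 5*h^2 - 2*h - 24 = (h - 2)*(h^2 + 7*h + 12) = (h - 2)*(h + 3)*(h + 4)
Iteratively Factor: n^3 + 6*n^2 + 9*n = (n)*(n^2 + 6*n + 9) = n*(n + 3)*(n + 3)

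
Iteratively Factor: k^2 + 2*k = (k + 2)*(k)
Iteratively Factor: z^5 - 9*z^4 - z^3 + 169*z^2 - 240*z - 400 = (z - 5)*(z^4 - 4*z^3 - 21*z^2 + 64*z + 80) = (z - 5)*(z + 1)*(z^3 - 5*z^2 - 16*z + 80) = (z - 5)^2*(z + 1)*(z^2 - 16) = (z - 5)^2*(z + 1)*(z + 4)*(z - 4)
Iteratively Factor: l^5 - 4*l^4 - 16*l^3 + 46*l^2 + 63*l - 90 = (l - 5)*(l^4 + l^3 - 11*l^2 - 9*l + 18) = (l - 5)*(l + 3)*(l^3 - 2*l^2 - 5*l + 6) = (l - 5)*(l - 1)*(l + 3)*(l^2 - l - 6) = (l - 5)*(l - 3)*(l - 1)*(l + 3)*(l + 2)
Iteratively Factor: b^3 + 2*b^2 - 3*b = (b)*(b^2 + 2*b - 3) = b*(b + 3)*(b - 1)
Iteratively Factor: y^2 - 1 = (y + 1)*(y - 1)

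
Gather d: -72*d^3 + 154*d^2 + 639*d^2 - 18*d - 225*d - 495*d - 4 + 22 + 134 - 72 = -72*d^3 + 793*d^2 - 738*d + 80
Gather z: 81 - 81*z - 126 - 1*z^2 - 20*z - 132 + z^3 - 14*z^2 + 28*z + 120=z^3 - 15*z^2 - 73*z - 57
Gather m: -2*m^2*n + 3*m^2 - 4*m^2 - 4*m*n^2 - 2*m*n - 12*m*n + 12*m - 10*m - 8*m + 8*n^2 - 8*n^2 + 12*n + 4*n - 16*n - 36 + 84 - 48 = m^2*(-2*n - 1) + m*(-4*n^2 - 14*n - 6)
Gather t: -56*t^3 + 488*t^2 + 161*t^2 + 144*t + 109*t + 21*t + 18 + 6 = -56*t^3 + 649*t^2 + 274*t + 24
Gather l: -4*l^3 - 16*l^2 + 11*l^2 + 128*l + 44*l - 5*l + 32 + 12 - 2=-4*l^3 - 5*l^2 + 167*l + 42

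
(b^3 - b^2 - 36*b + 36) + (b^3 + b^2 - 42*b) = 2*b^3 - 78*b + 36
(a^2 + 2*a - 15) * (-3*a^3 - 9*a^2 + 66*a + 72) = -3*a^5 - 15*a^4 + 93*a^3 + 339*a^2 - 846*a - 1080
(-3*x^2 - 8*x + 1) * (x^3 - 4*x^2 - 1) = -3*x^5 + 4*x^4 + 33*x^3 - x^2 + 8*x - 1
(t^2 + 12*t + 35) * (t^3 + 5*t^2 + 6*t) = t^5 + 17*t^4 + 101*t^3 + 247*t^2 + 210*t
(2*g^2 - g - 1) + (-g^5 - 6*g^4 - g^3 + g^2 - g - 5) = -g^5 - 6*g^4 - g^3 + 3*g^2 - 2*g - 6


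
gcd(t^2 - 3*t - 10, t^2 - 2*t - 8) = t + 2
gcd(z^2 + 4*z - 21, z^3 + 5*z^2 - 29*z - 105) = z + 7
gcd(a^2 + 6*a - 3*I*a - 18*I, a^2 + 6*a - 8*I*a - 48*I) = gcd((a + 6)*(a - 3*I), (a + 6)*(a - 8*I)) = a + 6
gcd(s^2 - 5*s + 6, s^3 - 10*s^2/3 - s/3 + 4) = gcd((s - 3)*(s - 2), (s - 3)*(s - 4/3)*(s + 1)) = s - 3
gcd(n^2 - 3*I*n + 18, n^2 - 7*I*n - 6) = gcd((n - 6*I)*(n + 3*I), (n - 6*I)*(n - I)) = n - 6*I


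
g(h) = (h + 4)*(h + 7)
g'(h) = 2*h + 11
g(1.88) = 52.21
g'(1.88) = 14.76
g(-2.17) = 8.84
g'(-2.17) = 6.66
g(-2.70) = 5.59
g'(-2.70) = 5.60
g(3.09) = 71.54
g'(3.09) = 17.18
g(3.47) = 78.21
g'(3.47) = 17.94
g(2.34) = 59.22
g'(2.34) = 15.68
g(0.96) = 39.48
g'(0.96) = 12.92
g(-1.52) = 13.59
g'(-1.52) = 7.96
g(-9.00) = 10.00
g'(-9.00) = -7.00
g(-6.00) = -2.00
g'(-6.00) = -1.00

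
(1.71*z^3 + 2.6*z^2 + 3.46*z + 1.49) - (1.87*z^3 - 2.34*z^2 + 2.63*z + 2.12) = -0.16*z^3 + 4.94*z^2 + 0.83*z - 0.63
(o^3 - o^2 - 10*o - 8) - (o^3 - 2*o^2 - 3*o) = o^2 - 7*o - 8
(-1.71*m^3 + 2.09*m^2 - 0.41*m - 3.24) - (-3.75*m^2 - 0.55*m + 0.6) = -1.71*m^3 + 5.84*m^2 + 0.14*m - 3.84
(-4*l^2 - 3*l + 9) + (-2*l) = -4*l^2 - 5*l + 9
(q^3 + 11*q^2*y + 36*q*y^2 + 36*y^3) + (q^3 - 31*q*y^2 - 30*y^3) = 2*q^3 + 11*q^2*y + 5*q*y^2 + 6*y^3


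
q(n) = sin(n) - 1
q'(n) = cos(n)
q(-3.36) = -0.78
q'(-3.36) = -0.98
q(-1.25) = -1.95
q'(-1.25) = 0.32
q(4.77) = -2.00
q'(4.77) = 0.06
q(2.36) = -0.30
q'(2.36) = -0.71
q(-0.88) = -1.77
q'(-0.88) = 0.64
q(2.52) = -0.42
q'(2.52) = -0.81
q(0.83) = -0.26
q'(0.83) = 0.67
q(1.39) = -0.02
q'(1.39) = 0.18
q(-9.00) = -1.41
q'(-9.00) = -0.91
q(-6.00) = -0.72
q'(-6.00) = 0.96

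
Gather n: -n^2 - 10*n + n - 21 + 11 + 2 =-n^2 - 9*n - 8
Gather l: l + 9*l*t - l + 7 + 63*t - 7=9*l*t + 63*t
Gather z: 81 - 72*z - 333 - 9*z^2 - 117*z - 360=-9*z^2 - 189*z - 612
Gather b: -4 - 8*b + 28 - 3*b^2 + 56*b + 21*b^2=18*b^2 + 48*b + 24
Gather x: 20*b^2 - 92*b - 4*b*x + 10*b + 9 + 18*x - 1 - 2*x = 20*b^2 - 82*b + x*(16 - 4*b) + 8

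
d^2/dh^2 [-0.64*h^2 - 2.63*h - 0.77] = -1.28000000000000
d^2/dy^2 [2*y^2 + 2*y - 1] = 4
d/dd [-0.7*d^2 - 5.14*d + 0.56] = -1.4*d - 5.14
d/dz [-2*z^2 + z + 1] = 1 - 4*z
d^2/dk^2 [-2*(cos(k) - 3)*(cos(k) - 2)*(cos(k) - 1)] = 47*cos(k)/2 - 24*cos(2*k) + 9*cos(3*k)/2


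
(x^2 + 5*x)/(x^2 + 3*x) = (x + 5)/(x + 3)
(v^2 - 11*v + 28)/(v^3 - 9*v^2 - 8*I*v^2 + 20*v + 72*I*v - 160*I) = (v - 7)/(v^2 - v*(5 + 8*I) + 40*I)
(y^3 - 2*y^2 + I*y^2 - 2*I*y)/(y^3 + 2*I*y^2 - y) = (y - 2)/(y + I)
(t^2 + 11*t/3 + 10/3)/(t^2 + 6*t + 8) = (t + 5/3)/(t + 4)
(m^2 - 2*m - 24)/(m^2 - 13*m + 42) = (m + 4)/(m - 7)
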